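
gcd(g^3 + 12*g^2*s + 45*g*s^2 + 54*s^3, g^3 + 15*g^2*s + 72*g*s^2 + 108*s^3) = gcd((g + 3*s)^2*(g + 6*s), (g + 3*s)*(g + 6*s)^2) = g^2 + 9*g*s + 18*s^2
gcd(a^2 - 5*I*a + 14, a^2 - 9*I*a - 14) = a - 7*I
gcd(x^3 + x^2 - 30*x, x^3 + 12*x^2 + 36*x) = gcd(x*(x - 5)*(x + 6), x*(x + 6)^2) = x^2 + 6*x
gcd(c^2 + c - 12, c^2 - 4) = 1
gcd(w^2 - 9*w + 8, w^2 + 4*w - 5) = w - 1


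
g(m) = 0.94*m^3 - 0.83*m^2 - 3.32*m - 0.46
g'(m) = 2.82*m^2 - 1.66*m - 3.32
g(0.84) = -3.28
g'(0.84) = -2.72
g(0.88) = -3.38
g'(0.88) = -2.60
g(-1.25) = 0.56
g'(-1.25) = 3.16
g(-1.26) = 0.53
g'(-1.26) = 3.25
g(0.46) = -2.07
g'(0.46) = -3.49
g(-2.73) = -16.71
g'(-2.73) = 22.23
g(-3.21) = -29.45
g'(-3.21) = 31.07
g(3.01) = 7.66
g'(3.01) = 17.23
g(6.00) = 152.78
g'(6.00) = 88.24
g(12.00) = 1464.50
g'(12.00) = 382.84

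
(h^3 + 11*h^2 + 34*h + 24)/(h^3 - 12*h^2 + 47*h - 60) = (h^3 + 11*h^2 + 34*h + 24)/(h^3 - 12*h^2 + 47*h - 60)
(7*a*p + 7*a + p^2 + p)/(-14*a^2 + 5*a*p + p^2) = (p + 1)/(-2*a + p)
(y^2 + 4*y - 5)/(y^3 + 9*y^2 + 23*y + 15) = (y - 1)/(y^2 + 4*y + 3)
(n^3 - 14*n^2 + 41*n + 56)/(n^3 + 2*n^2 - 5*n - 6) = (n^2 - 15*n + 56)/(n^2 + n - 6)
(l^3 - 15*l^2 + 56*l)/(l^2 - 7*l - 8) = l*(l - 7)/(l + 1)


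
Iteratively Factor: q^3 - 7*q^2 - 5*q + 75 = (q - 5)*(q^2 - 2*q - 15) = (q - 5)^2*(q + 3)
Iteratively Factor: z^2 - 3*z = (z)*(z - 3)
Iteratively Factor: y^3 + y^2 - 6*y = (y)*(y^2 + y - 6) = y*(y + 3)*(y - 2)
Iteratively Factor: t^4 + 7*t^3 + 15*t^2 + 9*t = (t + 1)*(t^3 + 6*t^2 + 9*t) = (t + 1)*(t + 3)*(t^2 + 3*t) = t*(t + 1)*(t + 3)*(t + 3)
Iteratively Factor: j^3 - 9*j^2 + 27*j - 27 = (j - 3)*(j^2 - 6*j + 9) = (j - 3)^2*(j - 3)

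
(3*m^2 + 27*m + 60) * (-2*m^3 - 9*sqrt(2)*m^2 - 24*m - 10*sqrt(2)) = -6*m^5 - 54*m^4 - 27*sqrt(2)*m^4 - 243*sqrt(2)*m^3 - 192*m^3 - 570*sqrt(2)*m^2 - 648*m^2 - 1440*m - 270*sqrt(2)*m - 600*sqrt(2)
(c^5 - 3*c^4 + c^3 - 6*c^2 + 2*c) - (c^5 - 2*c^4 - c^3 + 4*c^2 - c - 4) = -c^4 + 2*c^3 - 10*c^2 + 3*c + 4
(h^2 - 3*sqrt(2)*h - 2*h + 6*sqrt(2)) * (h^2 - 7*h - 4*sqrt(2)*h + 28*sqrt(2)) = h^4 - 7*sqrt(2)*h^3 - 9*h^3 + 38*h^2 + 63*sqrt(2)*h^2 - 216*h - 98*sqrt(2)*h + 336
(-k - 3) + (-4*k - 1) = -5*k - 4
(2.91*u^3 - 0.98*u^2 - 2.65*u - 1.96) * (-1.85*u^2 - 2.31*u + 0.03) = -5.3835*u^5 - 4.9091*u^4 + 7.2536*u^3 + 9.7181*u^2 + 4.4481*u - 0.0588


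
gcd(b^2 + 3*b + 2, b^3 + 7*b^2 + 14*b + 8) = b^2 + 3*b + 2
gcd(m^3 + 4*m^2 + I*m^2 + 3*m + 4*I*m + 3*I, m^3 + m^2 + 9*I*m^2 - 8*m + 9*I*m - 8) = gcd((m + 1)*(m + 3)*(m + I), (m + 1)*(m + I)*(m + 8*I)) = m^2 + m*(1 + I) + I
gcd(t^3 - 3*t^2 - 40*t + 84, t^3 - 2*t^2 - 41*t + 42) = t^2 - t - 42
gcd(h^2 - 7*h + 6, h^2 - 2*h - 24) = h - 6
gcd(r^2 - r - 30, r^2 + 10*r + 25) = r + 5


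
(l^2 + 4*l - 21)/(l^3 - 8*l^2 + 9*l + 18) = (l + 7)/(l^2 - 5*l - 6)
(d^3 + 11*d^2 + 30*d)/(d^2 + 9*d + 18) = d*(d + 5)/(d + 3)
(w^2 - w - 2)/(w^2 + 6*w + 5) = (w - 2)/(w + 5)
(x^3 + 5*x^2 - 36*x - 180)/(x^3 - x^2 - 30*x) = (x + 6)/x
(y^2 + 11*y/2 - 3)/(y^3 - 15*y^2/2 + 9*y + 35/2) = (2*y^2 + 11*y - 6)/(2*y^3 - 15*y^2 + 18*y + 35)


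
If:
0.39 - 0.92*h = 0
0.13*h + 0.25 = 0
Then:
No Solution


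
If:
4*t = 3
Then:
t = 3/4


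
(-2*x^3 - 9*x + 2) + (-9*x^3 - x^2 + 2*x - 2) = -11*x^3 - x^2 - 7*x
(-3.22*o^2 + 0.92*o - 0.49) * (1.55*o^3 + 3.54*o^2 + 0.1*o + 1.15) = -4.991*o^5 - 9.9728*o^4 + 2.1753*o^3 - 5.3456*o^2 + 1.009*o - 0.5635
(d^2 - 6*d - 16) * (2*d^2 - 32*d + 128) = 2*d^4 - 44*d^3 + 288*d^2 - 256*d - 2048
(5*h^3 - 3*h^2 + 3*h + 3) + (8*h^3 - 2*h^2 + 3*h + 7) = 13*h^3 - 5*h^2 + 6*h + 10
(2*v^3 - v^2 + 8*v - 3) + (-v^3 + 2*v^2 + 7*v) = v^3 + v^2 + 15*v - 3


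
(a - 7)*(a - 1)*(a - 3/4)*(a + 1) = a^4 - 31*a^3/4 + 17*a^2/4 + 31*a/4 - 21/4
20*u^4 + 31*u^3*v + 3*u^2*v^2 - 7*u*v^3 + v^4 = (-5*u + v)*(-4*u + v)*(u + v)^2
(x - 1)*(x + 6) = x^2 + 5*x - 6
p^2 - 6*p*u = p*(p - 6*u)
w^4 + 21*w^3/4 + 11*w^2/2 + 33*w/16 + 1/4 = (w + 1/4)*(w + 1/2)^2*(w + 4)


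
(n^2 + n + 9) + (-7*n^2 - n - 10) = -6*n^2 - 1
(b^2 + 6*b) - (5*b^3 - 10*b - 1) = -5*b^3 + b^2 + 16*b + 1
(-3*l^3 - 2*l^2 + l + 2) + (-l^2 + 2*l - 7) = -3*l^3 - 3*l^2 + 3*l - 5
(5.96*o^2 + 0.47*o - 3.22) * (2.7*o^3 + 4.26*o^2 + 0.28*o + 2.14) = 16.092*o^5 + 26.6586*o^4 - 5.023*o^3 - 0.831199999999999*o^2 + 0.1042*o - 6.8908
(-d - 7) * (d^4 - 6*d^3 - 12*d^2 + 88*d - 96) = -d^5 - d^4 + 54*d^3 - 4*d^2 - 520*d + 672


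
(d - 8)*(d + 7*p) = d^2 + 7*d*p - 8*d - 56*p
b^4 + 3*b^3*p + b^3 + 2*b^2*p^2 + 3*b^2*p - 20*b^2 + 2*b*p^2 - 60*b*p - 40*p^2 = (b - 4)*(b + 5)*(b + p)*(b + 2*p)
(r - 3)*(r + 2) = r^2 - r - 6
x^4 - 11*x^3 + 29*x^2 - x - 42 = (x - 7)*(x - 3)*(x - 2)*(x + 1)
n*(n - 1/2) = n^2 - n/2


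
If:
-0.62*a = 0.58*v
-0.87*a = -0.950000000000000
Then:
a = 1.09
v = -1.17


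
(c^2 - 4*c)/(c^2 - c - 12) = c/(c + 3)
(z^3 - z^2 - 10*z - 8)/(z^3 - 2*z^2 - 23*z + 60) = (z^2 + 3*z + 2)/(z^2 + 2*z - 15)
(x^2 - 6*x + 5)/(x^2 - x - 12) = (-x^2 + 6*x - 5)/(-x^2 + x + 12)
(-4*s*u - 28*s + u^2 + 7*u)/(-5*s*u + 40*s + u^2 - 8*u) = (4*s*u + 28*s - u^2 - 7*u)/(5*s*u - 40*s - u^2 + 8*u)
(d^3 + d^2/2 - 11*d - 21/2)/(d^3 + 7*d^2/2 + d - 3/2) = (2*d - 7)/(2*d - 1)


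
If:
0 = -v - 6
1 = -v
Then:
No Solution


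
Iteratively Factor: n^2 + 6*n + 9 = (n + 3)*(n + 3)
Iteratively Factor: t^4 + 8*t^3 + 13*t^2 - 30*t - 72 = (t + 4)*(t^3 + 4*t^2 - 3*t - 18) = (t + 3)*(t + 4)*(t^2 + t - 6) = (t - 2)*(t + 3)*(t + 4)*(t + 3)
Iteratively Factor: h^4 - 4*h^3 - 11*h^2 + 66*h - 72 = (h - 2)*(h^3 - 2*h^2 - 15*h + 36) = (h - 3)*(h - 2)*(h^2 + h - 12) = (h - 3)^2*(h - 2)*(h + 4)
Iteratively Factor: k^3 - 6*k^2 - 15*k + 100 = (k - 5)*(k^2 - k - 20) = (k - 5)^2*(k + 4)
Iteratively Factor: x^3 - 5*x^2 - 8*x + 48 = (x - 4)*(x^2 - x - 12) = (x - 4)^2*(x + 3)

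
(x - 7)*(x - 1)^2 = x^3 - 9*x^2 + 15*x - 7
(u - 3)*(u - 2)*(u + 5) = u^3 - 19*u + 30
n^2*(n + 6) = n^3 + 6*n^2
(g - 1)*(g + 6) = g^2 + 5*g - 6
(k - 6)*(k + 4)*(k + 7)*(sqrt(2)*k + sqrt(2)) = sqrt(2)*k^4 + 6*sqrt(2)*k^3 - 33*sqrt(2)*k^2 - 206*sqrt(2)*k - 168*sqrt(2)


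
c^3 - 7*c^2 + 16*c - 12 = (c - 3)*(c - 2)^2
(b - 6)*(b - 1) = b^2 - 7*b + 6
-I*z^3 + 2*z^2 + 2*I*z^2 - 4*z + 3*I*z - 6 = (z - 3)*(z + 2*I)*(-I*z - I)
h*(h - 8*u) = h^2 - 8*h*u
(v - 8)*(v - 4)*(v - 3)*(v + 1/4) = v^4 - 59*v^3/4 + 257*v^2/4 - 79*v - 24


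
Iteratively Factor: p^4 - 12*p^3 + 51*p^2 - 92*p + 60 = (p - 3)*(p^3 - 9*p^2 + 24*p - 20) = (p - 5)*(p - 3)*(p^2 - 4*p + 4) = (p - 5)*(p - 3)*(p - 2)*(p - 2)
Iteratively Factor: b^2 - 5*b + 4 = (b - 4)*(b - 1)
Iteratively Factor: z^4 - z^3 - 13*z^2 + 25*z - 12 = (z - 1)*(z^3 - 13*z + 12) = (z - 3)*(z - 1)*(z^2 + 3*z - 4) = (z - 3)*(z - 1)*(z + 4)*(z - 1)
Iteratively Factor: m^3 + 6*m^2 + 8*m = (m)*(m^2 + 6*m + 8) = m*(m + 2)*(m + 4)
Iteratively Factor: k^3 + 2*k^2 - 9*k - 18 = (k + 2)*(k^2 - 9) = (k + 2)*(k + 3)*(k - 3)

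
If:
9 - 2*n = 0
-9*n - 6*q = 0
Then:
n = 9/2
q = -27/4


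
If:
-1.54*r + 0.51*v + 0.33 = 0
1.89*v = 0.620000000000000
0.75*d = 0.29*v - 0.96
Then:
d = -1.15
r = 0.32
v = 0.33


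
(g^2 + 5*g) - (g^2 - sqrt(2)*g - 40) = sqrt(2)*g + 5*g + 40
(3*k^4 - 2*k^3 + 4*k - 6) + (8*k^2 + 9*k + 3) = 3*k^4 - 2*k^3 + 8*k^2 + 13*k - 3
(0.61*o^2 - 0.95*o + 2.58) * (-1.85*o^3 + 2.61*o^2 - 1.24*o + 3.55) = -1.1285*o^5 + 3.3496*o^4 - 8.0089*o^3 + 10.0773*o^2 - 6.5717*o + 9.159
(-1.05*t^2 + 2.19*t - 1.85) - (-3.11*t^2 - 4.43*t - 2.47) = 2.06*t^2 + 6.62*t + 0.62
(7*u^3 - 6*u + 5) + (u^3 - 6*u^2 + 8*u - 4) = 8*u^3 - 6*u^2 + 2*u + 1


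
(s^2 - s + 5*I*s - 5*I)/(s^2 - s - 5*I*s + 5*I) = (s + 5*I)/(s - 5*I)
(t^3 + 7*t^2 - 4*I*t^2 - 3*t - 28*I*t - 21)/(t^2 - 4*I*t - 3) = t + 7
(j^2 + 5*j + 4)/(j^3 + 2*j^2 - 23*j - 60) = (j + 1)/(j^2 - 2*j - 15)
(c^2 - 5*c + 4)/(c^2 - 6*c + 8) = (c - 1)/(c - 2)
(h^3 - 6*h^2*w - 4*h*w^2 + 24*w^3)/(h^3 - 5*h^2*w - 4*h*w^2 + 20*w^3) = (-h + 6*w)/(-h + 5*w)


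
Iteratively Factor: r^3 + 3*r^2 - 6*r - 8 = (r + 1)*(r^2 + 2*r - 8) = (r - 2)*(r + 1)*(r + 4)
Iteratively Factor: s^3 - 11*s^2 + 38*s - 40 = (s - 2)*(s^2 - 9*s + 20) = (s - 5)*(s - 2)*(s - 4)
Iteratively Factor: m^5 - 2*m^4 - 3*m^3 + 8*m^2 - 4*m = (m + 2)*(m^4 - 4*m^3 + 5*m^2 - 2*m) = m*(m + 2)*(m^3 - 4*m^2 + 5*m - 2) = m*(m - 1)*(m + 2)*(m^2 - 3*m + 2) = m*(m - 2)*(m - 1)*(m + 2)*(m - 1)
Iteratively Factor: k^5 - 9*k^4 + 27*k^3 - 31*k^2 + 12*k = (k - 1)*(k^4 - 8*k^3 + 19*k^2 - 12*k) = (k - 4)*(k - 1)*(k^3 - 4*k^2 + 3*k) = (k - 4)*(k - 1)^2*(k^2 - 3*k) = k*(k - 4)*(k - 1)^2*(k - 3)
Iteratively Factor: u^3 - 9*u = (u + 3)*(u^2 - 3*u) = (u - 3)*(u + 3)*(u)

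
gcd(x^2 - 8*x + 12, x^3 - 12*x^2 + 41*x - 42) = x - 2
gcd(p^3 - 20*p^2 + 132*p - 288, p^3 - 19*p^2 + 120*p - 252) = p^2 - 12*p + 36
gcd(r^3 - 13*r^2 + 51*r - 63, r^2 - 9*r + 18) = r - 3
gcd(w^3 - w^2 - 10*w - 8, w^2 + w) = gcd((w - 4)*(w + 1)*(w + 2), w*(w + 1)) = w + 1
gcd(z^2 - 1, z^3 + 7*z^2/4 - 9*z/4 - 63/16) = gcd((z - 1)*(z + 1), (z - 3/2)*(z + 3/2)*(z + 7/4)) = 1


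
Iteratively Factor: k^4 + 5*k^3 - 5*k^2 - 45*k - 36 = (k - 3)*(k^3 + 8*k^2 + 19*k + 12) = (k - 3)*(k + 1)*(k^2 + 7*k + 12) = (k - 3)*(k + 1)*(k + 3)*(k + 4)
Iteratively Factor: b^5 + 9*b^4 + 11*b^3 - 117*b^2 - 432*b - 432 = (b + 3)*(b^4 + 6*b^3 - 7*b^2 - 96*b - 144) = (b + 3)*(b + 4)*(b^3 + 2*b^2 - 15*b - 36) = (b + 3)^2*(b + 4)*(b^2 - b - 12) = (b + 3)^3*(b + 4)*(b - 4)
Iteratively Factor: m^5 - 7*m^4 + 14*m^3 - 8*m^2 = (m - 2)*(m^4 - 5*m^3 + 4*m^2) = (m - 2)*(m - 1)*(m^3 - 4*m^2) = m*(m - 2)*(m - 1)*(m^2 - 4*m) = m*(m - 4)*(m - 2)*(m - 1)*(m)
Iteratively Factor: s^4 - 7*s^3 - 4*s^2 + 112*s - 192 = (s + 4)*(s^3 - 11*s^2 + 40*s - 48) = (s - 4)*(s + 4)*(s^2 - 7*s + 12) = (s - 4)*(s - 3)*(s + 4)*(s - 4)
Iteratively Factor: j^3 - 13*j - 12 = (j + 3)*(j^2 - 3*j - 4) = (j - 4)*(j + 3)*(j + 1)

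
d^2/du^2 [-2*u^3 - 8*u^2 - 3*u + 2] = -12*u - 16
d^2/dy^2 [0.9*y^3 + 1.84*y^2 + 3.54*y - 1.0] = 5.4*y + 3.68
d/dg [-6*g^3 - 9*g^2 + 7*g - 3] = -18*g^2 - 18*g + 7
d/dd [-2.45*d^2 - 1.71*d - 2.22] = -4.9*d - 1.71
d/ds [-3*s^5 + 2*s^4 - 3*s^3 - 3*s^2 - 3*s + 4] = -15*s^4 + 8*s^3 - 9*s^2 - 6*s - 3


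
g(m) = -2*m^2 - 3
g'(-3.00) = 12.00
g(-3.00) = -21.00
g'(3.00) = -12.00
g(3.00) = -21.00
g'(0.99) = -3.96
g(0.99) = -4.96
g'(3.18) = -12.72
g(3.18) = -23.22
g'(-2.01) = 8.04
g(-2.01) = -11.08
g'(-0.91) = 3.64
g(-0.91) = -4.66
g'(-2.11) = 8.44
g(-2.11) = -11.90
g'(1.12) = -4.48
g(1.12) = -5.51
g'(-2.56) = 10.24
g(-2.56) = -16.11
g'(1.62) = -6.48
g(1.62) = -8.25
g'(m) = -4*m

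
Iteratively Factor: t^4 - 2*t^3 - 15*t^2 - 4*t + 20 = (t - 5)*(t^3 + 3*t^2 - 4) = (t - 5)*(t + 2)*(t^2 + t - 2) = (t - 5)*(t - 1)*(t + 2)*(t + 2)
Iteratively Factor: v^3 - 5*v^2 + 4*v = (v)*(v^2 - 5*v + 4) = v*(v - 4)*(v - 1)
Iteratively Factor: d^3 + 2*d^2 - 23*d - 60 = (d - 5)*(d^2 + 7*d + 12) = (d - 5)*(d + 4)*(d + 3)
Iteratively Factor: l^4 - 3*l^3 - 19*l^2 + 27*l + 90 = (l - 5)*(l^3 + 2*l^2 - 9*l - 18) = (l - 5)*(l + 2)*(l^2 - 9) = (l - 5)*(l - 3)*(l + 2)*(l + 3)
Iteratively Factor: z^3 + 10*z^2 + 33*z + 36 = (z + 3)*(z^2 + 7*z + 12) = (z + 3)^2*(z + 4)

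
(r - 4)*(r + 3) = r^2 - r - 12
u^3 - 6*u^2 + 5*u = u*(u - 5)*(u - 1)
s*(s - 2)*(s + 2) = s^3 - 4*s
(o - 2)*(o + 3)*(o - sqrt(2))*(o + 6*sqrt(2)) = o^4 + o^3 + 5*sqrt(2)*o^3 - 18*o^2 + 5*sqrt(2)*o^2 - 30*sqrt(2)*o - 12*o + 72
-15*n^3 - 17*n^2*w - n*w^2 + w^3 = (-5*n + w)*(n + w)*(3*n + w)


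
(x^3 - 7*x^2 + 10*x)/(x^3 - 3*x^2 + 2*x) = (x - 5)/(x - 1)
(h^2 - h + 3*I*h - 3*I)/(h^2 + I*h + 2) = (h^2 - h + 3*I*h - 3*I)/(h^2 + I*h + 2)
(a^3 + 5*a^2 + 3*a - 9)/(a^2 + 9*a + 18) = (a^2 + 2*a - 3)/(a + 6)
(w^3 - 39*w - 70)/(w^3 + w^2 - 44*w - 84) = (w + 5)/(w + 6)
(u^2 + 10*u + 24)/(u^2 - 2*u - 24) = (u + 6)/(u - 6)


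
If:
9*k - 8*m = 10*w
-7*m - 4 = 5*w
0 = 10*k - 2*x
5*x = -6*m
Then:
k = 1/2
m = -25/12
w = 127/60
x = 5/2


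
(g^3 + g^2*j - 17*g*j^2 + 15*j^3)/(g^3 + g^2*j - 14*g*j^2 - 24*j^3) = (g^3 + g^2*j - 17*g*j^2 + 15*j^3)/(g^3 + g^2*j - 14*g*j^2 - 24*j^3)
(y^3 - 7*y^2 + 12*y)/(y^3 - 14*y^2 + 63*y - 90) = y*(y - 4)/(y^2 - 11*y + 30)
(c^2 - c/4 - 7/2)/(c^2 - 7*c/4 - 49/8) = 2*(c - 2)/(2*c - 7)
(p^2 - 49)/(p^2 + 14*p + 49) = (p - 7)/(p + 7)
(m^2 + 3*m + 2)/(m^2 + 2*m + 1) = (m + 2)/(m + 1)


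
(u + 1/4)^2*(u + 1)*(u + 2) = u^4 + 7*u^3/2 + 57*u^2/16 + 19*u/16 + 1/8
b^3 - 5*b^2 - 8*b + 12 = (b - 6)*(b - 1)*(b + 2)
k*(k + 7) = k^2 + 7*k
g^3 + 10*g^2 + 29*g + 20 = (g + 1)*(g + 4)*(g + 5)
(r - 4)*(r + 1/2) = r^2 - 7*r/2 - 2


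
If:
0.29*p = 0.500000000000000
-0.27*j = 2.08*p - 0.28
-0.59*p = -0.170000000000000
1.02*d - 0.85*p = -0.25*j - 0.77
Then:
No Solution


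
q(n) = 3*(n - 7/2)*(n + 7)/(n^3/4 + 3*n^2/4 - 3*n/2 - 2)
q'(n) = 3*(n - 7/2)*(n + 7)*(-3*n^2/4 - 3*n/2 + 3/2)/(n^3/4 + 3*n^2/4 - 3*n/2 - 2)^2 + 3*(n - 7/2)/(n^3/4 + 3*n^2/4 - 3*n/2 - 2) + 3*(n + 7)/(n^3/4 + 3*n^2/4 - 3*n/2 - 2)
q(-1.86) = -46.54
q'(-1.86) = -44.80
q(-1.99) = -41.57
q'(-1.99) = -32.45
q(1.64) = 35.98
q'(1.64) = 64.75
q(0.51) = 26.56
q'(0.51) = -11.00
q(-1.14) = -259.52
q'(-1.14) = -1833.99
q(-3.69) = -60.19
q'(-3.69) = 151.39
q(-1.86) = -46.54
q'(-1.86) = -44.80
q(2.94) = -2.60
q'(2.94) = 8.18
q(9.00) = 1.16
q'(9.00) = -0.09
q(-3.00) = -31.20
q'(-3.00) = 6.36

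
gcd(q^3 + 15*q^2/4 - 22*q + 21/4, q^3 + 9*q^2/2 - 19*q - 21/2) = q^2 + 4*q - 21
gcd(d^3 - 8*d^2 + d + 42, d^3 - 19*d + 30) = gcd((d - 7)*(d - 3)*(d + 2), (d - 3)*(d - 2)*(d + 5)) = d - 3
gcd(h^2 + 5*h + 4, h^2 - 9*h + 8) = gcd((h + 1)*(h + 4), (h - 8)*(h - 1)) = 1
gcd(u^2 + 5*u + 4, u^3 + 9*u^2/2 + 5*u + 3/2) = u + 1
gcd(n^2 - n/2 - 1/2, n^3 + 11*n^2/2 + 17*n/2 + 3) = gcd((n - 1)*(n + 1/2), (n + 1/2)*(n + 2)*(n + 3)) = n + 1/2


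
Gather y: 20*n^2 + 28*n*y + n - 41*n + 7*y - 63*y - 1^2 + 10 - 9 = 20*n^2 - 40*n + y*(28*n - 56)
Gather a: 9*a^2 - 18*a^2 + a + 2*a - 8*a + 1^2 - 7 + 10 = -9*a^2 - 5*a + 4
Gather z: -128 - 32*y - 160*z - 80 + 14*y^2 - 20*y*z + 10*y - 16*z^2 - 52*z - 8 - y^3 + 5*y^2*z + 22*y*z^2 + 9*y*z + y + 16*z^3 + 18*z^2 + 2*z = -y^3 + 14*y^2 - 21*y + 16*z^3 + z^2*(22*y + 2) + z*(5*y^2 - 11*y - 210) - 216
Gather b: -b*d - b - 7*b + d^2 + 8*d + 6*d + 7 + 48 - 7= b*(-d - 8) + d^2 + 14*d + 48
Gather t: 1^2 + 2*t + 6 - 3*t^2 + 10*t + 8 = -3*t^2 + 12*t + 15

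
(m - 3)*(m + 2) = m^2 - m - 6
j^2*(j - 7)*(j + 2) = j^4 - 5*j^3 - 14*j^2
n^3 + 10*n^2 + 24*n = n*(n + 4)*(n + 6)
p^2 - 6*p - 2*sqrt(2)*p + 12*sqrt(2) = (p - 6)*(p - 2*sqrt(2))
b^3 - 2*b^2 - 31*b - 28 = (b - 7)*(b + 1)*(b + 4)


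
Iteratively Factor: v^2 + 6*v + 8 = (v + 2)*(v + 4)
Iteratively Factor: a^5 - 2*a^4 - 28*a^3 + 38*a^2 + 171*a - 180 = (a + 3)*(a^4 - 5*a^3 - 13*a^2 + 77*a - 60) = (a - 5)*(a + 3)*(a^3 - 13*a + 12) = (a - 5)*(a - 1)*(a + 3)*(a^2 + a - 12) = (a - 5)*(a - 3)*(a - 1)*(a + 3)*(a + 4)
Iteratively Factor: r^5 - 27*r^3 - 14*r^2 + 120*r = (r + 3)*(r^4 - 3*r^3 - 18*r^2 + 40*r) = (r + 3)*(r + 4)*(r^3 - 7*r^2 + 10*r) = (r - 5)*(r + 3)*(r + 4)*(r^2 - 2*r) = (r - 5)*(r - 2)*(r + 3)*(r + 4)*(r)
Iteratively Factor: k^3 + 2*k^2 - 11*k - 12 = (k + 4)*(k^2 - 2*k - 3) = (k - 3)*(k + 4)*(k + 1)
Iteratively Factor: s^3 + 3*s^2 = (s + 3)*(s^2) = s*(s + 3)*(s)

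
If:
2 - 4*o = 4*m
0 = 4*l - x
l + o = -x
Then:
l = x/4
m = 5*x/4 + 1/2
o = -5*x/4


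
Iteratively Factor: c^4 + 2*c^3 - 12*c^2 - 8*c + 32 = (c + 2)*(c^3 - 12*c + 16) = (c + 2)*(c + 4)*(c^2 - 4*c + 4) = (c - 2)*(c + 2)*(c + 4)*(c - 2)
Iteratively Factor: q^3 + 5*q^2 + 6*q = (q)*(q^2 + 5*q + 6) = q*(q + 2)*(q + 3)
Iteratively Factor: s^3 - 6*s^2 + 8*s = (s - 4)*(s^2 - 2*s) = (s - 4)*(s - 2)*(s)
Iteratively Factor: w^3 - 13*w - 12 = (w + 3)*(w^2 - 3*w - 4) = (w - 4)*(w + 3)*(w + 1)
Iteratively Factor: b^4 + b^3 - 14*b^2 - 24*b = (b - 4)*(b^3 + 5*b^2 + 6*b) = (b - 4)*(b + 3)*(b^2 + 2*b) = (b - 4)*(b + 2)*(b + 3)*(b)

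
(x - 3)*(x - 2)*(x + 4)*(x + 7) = x^4 + 6*x^3 - 21*x^2 - 74*x + 168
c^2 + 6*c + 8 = (c + 2)*(c + 4)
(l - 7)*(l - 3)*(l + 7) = l^3 - 3*l^2 - 49*l + 147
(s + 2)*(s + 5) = s^2 + 7*s + 10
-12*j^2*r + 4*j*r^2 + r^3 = r*(-2*j + r)*(6*j + r)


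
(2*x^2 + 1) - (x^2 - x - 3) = x^2 + x + 4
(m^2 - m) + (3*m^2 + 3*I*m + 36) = 4*m^2 - m + 3*I*m + 36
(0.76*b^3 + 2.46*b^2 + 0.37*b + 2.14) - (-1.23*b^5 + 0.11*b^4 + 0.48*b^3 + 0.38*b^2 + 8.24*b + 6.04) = 1.23*b^5 - 0.11*b^4 + 0.28*b^3 + 2.08*b^2 - 7.87*b - 3.9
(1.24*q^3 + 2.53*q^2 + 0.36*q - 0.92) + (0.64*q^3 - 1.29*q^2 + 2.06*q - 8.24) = 1.88*q^3 + 1.24*q^2 + 2.42*q - 9.16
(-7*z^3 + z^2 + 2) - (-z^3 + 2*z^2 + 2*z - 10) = -6*z^3 - z^2 - 2*z + 12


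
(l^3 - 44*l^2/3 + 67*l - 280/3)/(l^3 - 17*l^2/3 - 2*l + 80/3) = (l - 7)/(l + 2)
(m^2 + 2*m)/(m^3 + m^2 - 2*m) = 1/(m - 1)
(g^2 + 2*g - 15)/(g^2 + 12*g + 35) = (g - 3)/(g + 7)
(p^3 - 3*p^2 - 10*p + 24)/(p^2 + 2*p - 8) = (p^2 - p - 12)/(p + 4)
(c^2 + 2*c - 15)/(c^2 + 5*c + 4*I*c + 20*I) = (c - 3)/(c + 4*I)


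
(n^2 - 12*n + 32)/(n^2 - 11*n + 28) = (n - 8)/(n - 7)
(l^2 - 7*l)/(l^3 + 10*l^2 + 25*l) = (l - 7)/(l^2 + 10*l + 25)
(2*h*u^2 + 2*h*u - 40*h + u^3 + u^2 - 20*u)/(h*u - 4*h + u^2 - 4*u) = (2*h*u + 10*h + u^2 + 5*u)/(h + u)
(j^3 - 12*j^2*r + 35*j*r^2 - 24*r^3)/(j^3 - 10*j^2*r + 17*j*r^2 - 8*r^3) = (-j + 3*r)/(-j + r)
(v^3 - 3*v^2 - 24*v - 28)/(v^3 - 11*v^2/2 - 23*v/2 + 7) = 2*(v + 2)/(2*v - 1)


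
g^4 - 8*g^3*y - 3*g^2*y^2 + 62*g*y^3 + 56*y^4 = (g - 7*y)*(g - 4*y)*(g + y)*(g + 2*y)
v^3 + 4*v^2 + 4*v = v*(v + 2)^2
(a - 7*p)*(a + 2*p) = a^2 - 5*a*p - 14*p^2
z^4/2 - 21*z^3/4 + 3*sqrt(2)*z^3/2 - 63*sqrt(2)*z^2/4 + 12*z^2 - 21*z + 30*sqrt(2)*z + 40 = (z/2 + sqrt(2))*(z - 8)*(z - 5/2)*(z + sqrt(2))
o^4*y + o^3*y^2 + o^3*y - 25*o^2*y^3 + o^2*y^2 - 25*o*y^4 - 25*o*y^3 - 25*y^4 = (o - 5*y)*(o + y)*(o + 5*y)*(o*y + y)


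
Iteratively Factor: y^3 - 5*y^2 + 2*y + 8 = (y - 2)*(y^2 - 3*y - 4) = (y - 4)*(y - 2)*(y + 1)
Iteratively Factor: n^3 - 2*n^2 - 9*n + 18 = (n + 3)*(n^2 - 5*n + 6) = (n - 3)*(n + 3)*(n - 2)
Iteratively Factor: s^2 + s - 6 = (s + 3)*(s - 2)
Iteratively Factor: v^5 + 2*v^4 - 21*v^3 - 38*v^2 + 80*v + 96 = (v + 4)*(v^4 - 2*v^3 - 13*v^2 + 14*v + 24) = (v - 4)*(v + 4)*(v^3 + 2*v^2 - 5*v - 6) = (v - 4)*(v + 1)*(v + 4)*(v^2 + v - 6) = (v - 4)*(v - 2)*(v + 1)*(v + 4)*(v + 3)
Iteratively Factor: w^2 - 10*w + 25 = (w - 5)*(w - 5)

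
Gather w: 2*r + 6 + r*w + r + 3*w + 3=3*r + w*(r + 3) + 9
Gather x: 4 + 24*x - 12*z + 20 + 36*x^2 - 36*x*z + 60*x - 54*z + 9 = 36*x^2 + x*(84 - 36*z) - 66*z + 33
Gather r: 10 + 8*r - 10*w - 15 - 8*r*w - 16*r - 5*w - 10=r*(-8*w - 8) - 15*w - 15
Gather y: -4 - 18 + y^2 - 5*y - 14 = y^2 - 5*y - 36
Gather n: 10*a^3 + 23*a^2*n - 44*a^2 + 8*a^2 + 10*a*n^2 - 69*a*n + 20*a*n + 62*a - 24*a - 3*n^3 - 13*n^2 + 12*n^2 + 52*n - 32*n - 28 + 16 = 10*a^3 - 36*a^2 + 38*a - 3*n^3 + n^2*(10*a - 1) + n*(23*a^2 - 49*a + 20) - 12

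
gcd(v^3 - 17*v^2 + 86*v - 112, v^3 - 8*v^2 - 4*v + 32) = v^2 - 10*v + 16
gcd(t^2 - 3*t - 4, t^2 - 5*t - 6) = t + 1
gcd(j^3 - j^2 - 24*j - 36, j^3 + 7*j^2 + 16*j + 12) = j^2 + 5*j + 6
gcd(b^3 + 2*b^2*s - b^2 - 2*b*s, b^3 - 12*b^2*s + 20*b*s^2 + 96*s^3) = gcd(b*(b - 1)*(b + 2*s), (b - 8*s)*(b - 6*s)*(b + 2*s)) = b + 2*s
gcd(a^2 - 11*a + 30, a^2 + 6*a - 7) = 1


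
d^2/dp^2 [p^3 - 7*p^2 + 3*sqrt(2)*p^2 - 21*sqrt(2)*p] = 6*p - 14 + 6*sqrt(2)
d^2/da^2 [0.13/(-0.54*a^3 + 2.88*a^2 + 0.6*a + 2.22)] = ((0.4212*a - 0.7488)*(-0.54*a^3 + 2.88*a^2 + 0.6*a + 2.22) + 0.13*(-3.24*a^2 + 11.52*a + 1.2)*(-1.62*a^2 + 5.76*a + 0.6))/(-0.54*a^3 + 2.88*a^2 + 0.6*a + 2.22)^3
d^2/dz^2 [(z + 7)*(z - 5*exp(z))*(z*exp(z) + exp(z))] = (z^3 - 20*z^2*exp(z) + 14*z^2 - 200*z*exp(z) + 45*z - 310*exp(z) + 30)*exp(z)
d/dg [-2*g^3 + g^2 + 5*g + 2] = -6*g^2 + 2*g + 5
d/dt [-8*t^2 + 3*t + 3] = 3 - 16*t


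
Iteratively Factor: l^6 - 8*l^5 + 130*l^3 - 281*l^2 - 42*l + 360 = (l - 5)*(l^5 - 3*l^4 - 15*l^3 + 55*l^2 - 6*l - 72) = (l - 5)*(l + 4)*(l^4 - 7*l^3 + 13*l^2 + 3*l - 18) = (l - 5)*(l - 3)*(l + 4)*(l^3 - 4*l^2 + l + 6) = (l - 5)*(l - 3)^2*(l + 4)*(l^2 - l - 2) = (l - 5)*(l - 3)^2*(l - 2)*(l + 4)*(l + 1)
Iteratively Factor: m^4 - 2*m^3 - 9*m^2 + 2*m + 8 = (m - 4)*(m^3 + 2*m^2 - m - 2) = (m - 4)*(m - 1)*(m^2 + 3*m + 2) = (m - 4)*(m - 1)*(m + 1)*(m + 2)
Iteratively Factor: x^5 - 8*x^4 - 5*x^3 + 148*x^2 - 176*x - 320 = (x + 1)*(x^4 - 9*x^3 + 4*x^2 + 144*x - 320) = (x - 4)*(x + 1)*(x^3 - 5*x^2 - 16*x + 80) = (x - 4)^2*(x + 1)*(x^2 - x - 20) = (x - 5)*(x - 4)^2*(x + 1)*(x + 4)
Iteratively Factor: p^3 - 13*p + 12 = (p + 4)*(p^2 - 4*p + 3) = (p - 3)*(p + 4)*(p - 1)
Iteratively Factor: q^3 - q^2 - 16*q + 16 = (q + 4)*(q^2 - 5*q + 4) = (q - 1)*(q + 4)*(q - 4)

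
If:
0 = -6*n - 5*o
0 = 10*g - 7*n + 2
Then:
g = -7*o/12 - 1/5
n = -5*o/6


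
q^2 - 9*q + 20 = (q - 5)*(q - 4)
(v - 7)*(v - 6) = v^2 - 13*v + 42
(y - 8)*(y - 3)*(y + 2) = y^3 - 9*y^2 + 2*y + 48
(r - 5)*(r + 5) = r^2 - 25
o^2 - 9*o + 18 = (o - 6)*(o - 3)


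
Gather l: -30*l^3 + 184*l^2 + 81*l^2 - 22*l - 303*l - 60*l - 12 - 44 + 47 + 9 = -30*l^3 + 265*l^2 - 385*l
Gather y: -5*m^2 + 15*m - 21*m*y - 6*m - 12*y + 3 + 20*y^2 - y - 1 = -5*m^2 + 9*m + 20*y^2 + y*(-21*m - 13) + 2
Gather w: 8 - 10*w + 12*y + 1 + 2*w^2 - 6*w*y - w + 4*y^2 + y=2*w^2 + w*(-6*y - 11) + 4*y^2 + 13*y + 9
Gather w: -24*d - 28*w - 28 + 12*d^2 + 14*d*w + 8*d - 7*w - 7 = 12*d^2 - 16*d + w*(14*d - 35) - 35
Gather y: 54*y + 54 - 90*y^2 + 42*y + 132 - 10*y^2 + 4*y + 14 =-100*y^2 + 100*y + 200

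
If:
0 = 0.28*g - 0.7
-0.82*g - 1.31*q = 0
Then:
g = 2.50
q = -1.56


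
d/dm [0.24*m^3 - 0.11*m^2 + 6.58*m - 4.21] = 0.72*m^2 - 0.22*m + 6.58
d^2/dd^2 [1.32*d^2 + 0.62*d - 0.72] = 2.64000000000000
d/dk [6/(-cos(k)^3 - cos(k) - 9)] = 6*(3*sin(k)^2 - 4)*sin(k)/(cos(k)^3 + cos(k) + 9)^2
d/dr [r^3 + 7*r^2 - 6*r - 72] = 3*r^2 + 14*r - 6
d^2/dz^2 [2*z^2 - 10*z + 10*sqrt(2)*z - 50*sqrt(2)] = 4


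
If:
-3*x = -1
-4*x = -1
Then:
No Solution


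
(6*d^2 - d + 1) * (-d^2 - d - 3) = -6*d^4 - 5*d^3 - 18*d^2 + 2*d - 3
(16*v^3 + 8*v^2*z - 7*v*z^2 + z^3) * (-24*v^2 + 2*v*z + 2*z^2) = -384*v^5 - 160*v^4*z + 216*v^3*z^2 - 22*v^2*z^3 - 12*v*z^4 + 2*z^5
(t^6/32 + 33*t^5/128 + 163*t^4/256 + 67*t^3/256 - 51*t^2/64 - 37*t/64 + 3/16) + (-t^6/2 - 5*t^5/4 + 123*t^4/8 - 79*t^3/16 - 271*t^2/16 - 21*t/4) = -15*t^6/32 - 127*t^5/128 + 4099*t^4/256 - 1197*t^3/256 - 1135*t^2/64 - 373*t/64 + 3/16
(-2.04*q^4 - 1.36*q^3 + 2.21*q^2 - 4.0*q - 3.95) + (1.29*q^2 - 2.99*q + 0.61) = -2.04*q^4 - 1.36*q^3 + 3.5*q^2 - 6.99*q - 3.34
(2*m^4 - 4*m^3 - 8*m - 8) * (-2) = -4*m^4 + 8*m^3 + 16*m + 16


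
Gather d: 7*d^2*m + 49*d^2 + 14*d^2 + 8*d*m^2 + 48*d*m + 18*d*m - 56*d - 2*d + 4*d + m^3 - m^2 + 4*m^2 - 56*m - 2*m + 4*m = d^2*(7*m + 63) + d*(8*m^2 + 66*m - 54) + m^3 + 3*m^2 - 54*m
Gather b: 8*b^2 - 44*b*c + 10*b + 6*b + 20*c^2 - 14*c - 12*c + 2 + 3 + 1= 8*b^2 + b*(16 - 44*c) + 20*c^2 - 26*c + 6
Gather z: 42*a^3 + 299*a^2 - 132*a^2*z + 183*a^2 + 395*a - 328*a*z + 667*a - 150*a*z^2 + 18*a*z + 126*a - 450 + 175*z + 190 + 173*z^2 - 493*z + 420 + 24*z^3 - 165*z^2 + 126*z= 42*a^3 + 482*a^2 + 1188*a + 24*z^3 + z^2*(8 - 150*a) + z*(-132*a^2 - 310*a - 192) + 160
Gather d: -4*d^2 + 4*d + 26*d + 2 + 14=-4*d^2 + 30*d + 16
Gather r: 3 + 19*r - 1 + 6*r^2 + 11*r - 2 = 6*r^2 + 30*r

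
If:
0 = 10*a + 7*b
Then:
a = -7*b/10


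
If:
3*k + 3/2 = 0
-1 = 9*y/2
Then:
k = -1/2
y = -2/9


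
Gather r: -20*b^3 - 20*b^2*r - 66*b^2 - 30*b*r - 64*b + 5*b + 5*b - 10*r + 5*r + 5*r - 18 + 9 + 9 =-20*b^3 - 66*b^2 - 54*b + r*(-20*b^2 - 30*b)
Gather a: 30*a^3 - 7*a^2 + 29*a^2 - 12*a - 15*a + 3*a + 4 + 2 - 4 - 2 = 30*a^3 + 22*a^2 - 24*a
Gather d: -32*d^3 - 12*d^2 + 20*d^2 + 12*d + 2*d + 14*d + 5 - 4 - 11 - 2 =-32*d^3 + 8*d^2 + 28*d - 12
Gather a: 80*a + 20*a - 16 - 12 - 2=100*a - 30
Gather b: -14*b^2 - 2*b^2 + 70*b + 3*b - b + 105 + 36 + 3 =-16*b^2 + 72*b + 144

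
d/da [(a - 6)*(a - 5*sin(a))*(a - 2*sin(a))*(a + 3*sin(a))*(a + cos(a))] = (6 - a)*(a - 5*sin(a))*(a - 2*sin(a))*(a + 3*sin(a))*(sin(a) - 1) + (6 - a)*(a - 5*sin(a))*(a + 3*sin(a))*(a + cos(a))*(2*cos(a) - 1) + (6 - a)*(a - 2*sin(a))*(a + 3*sin(a))*(a + cos(a))*(5*cos(a) - 1) + (a - 6)*(a - 5*sin(a))*(a - 2*sin(a))*(a + cos(a))*(3*cos(a) + 1) + (a - 5*sin(a))*(a - 2*sin(a))*(a + 3*sin(a))*(a + cos(a))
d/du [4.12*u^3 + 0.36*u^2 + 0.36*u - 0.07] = 12.36*u^2 + 0.72*u + 0.36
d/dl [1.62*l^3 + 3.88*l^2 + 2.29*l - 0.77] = 4.86*l^2 + 7.76*l + 2.29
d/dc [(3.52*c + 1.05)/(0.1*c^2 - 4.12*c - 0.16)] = (-0.352*c^2 - 0.210000000000001*c + 3.7628)/(0.01*c^4 - 0.824*c^3 + 16.9424*c^2 + 1.3184*c + 0.0256)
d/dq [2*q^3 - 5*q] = 6*q^2 - 5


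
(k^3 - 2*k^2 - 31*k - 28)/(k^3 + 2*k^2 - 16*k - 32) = (k^2 - 6*k - 7)/(k^2 - 2*k - 8)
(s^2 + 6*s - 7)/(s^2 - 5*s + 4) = (s + 7)/(s - 4)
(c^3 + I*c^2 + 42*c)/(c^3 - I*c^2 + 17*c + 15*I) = c*(c^2 + I*c + 42)/(c^3 - I*c^2 + 17*c + 15*I)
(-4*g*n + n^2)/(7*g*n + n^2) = (-4*g + n)/(7*g + n)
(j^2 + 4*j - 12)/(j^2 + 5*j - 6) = (j - 2)/(j - 1)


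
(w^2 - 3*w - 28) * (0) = 0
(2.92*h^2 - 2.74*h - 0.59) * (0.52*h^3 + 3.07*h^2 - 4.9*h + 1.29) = 1.5184*h^5 + 7.5396*h^4 - 23.0266*h^3 + 15.3815*h^2 - 0.6436*h - 0.7611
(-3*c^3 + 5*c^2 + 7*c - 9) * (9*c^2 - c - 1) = -27*c^5 + 48*c^4 + 61*c^3 - 93*c^2 + 2*c + 9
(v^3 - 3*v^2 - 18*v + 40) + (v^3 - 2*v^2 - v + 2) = 2*v^3 - 5*v^2 - 19*v + 42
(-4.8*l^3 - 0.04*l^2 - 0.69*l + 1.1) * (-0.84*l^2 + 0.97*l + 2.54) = 4.032*l^5 - 4.6224*l^4 - 11.6512*l^3 - 1.6949*l^2 - 0.6856*l + 2.794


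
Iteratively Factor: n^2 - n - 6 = (n + 2)*(n - 3)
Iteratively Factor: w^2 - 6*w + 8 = (w - 4)*(w - 2)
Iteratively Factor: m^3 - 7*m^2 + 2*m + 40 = (m + 2)*(m^2 - 9*m + 20) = (m - 5)*(m + 2)*(m - 4)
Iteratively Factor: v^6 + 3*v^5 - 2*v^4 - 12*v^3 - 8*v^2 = (v - 2)*(v^5 + 5*v^4 + 8*v^3 + 4*v^2) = (v - 2)*(v + 2)*(v^4 + 3*v^3 + 2*v^2) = v*(v - 2)*(v + 2)*(v^3 + 3*v^2 + 2*v) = v^2*(v - 2)*(v + 2)*(v^2 + 3*v + 2) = v^2*(v - 2)*(v + 2)^2*(v + 1)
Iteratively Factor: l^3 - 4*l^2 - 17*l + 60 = (l - 3)*(l^2 - l - 20) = (l - 5)*(l - 3)*(l + 4)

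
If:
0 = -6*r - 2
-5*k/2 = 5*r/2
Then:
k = 1/3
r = -1/3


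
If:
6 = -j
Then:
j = -6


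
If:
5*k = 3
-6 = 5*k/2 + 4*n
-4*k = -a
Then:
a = 12/5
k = 3/5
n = -15/8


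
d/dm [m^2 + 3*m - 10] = 2*m + 3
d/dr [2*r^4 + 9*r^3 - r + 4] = 8*r^3 + 27*r^2 - 1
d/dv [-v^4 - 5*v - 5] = -4*v^3 - 5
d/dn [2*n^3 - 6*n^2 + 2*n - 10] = 6*n^2 - 12*n + 2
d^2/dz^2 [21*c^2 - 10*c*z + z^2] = 2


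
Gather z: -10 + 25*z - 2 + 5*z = 30*z - 12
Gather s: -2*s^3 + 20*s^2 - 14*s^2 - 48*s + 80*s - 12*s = -2*s^3 + 6*s^2 + 20*s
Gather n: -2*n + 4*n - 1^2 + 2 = 2*n + 1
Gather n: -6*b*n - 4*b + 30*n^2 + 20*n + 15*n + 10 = -4*b + 30*n^2 + n*(35 - 6*b) + 10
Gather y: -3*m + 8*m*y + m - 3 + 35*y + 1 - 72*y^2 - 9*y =-2*m - 72*y^2 + y*(8*m + 26) - 2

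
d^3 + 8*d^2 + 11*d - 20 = (d - 1)*(d + 4)*(d + 5)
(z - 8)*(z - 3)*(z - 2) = z^3 - 13*z^2 + 46*z - 48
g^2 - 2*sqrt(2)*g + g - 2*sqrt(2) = (g + 1)*(g - 2*sqrt(2))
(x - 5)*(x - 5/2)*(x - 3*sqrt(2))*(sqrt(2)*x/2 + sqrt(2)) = sqrt(2)*x^4/2 - 11*sqrt(2)*x^3/4 - 3*x^3 - 5*sqrt(2)*x^2/4 + 33*x^2/2 + 15*x/2 + 25*sqrt(2)*x/2 - 75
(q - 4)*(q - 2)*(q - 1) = q^3 - 7*q^2 + 14*q - 8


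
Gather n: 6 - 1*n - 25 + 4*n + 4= 3*n - 15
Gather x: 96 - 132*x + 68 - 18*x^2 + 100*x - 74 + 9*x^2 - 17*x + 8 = -9*x^2 - 49*x + 98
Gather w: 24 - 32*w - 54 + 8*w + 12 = -24*w - 18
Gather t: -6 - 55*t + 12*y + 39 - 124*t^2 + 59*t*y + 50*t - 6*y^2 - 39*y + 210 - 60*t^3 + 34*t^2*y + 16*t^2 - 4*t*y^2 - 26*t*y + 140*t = -60*t^3 + t^2*(34*y - 108) + t*(-4*y^2 + 33*y + 135) - 6*y^2 - 27*y + 243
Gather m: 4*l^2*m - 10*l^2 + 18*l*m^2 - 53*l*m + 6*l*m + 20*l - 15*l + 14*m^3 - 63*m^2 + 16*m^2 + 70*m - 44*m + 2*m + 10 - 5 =-10*l^2 + 5*l + 14*m^3 + m^2*(18*l - 47) + m*(4*l^2 - 47*l + 28) + 5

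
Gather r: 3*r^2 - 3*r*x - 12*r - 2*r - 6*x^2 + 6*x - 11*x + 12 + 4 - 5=3*r^2 + r*(-3*x - 14) - 6*x^2 - 5*x + 11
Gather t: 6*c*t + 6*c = 6*c*t + 6*c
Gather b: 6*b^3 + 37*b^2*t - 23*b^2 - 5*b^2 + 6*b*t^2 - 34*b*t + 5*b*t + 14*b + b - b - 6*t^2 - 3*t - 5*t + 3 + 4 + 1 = 6*b^3 + b^2*(37*t - 28) + b*(6*t^2 - 29*t + 14) - 6*t^2 - 8*t + 8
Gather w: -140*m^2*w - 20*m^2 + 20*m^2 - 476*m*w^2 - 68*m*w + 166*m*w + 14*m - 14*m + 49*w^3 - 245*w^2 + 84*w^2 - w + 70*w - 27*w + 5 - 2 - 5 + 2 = 49*w^3 + w^2*(-476*m - 161) + w*(-140*m^2 + 98*m + 42)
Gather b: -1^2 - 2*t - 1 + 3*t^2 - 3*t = 3*t^2 - 5*t - 2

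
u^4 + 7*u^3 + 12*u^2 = u^2*(u + 3)*(u + 4)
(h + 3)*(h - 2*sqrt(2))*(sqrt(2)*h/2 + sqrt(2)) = sqrt(2)*h^3/2 - 2*h^2 + 5*sqrt(2)*h^2/2 - 10*h + 3*sqrt(2)*h - 12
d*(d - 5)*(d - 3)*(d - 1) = d^4 - 9*d^3 + 23*d^2 - 15*d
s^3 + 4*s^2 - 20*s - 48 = (s - 4)*(s + 2)*(s + 6)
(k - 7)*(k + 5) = k^2 - 2*k - 35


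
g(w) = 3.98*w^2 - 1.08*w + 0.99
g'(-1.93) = -16.44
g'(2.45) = 18.42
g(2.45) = 22.23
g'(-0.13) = -2.11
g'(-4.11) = -33.80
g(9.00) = 313.65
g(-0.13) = 1.20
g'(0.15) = 0.11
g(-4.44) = 84.25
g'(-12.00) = -96.60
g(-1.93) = 17.90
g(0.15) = 0.92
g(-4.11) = 72.66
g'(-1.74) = -14.93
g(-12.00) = 587.07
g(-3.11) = 42.84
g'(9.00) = 70.56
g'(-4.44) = -36.42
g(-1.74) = 14.92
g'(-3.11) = -25.84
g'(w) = 7.96*w - 1.08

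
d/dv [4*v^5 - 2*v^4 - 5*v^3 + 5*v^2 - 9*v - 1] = 20*v^4 - 8*v^3 - 15*v^2 + 10*v - 9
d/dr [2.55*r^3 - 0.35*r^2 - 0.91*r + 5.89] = 7.65*r^2 - 0.7*r - 0.91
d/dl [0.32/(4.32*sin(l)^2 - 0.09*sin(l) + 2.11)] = (0.0288 - 2.7648*sin(l))*cos(l)/(4.32*sin(l)^2 - 0.09*sin(l) + 2.11)^2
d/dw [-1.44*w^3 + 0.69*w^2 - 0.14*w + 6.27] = -4.32*w^2 + 1.38*w - 0.14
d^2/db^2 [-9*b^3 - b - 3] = -54*b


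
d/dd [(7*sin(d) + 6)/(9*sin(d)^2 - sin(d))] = 3*(-21*cos(d) - 36/tan(d) + 2*cos(d)/sin(d)^2)/(9*sin(d) - 1)^2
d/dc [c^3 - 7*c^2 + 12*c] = 3*c^2 - 14*c + 12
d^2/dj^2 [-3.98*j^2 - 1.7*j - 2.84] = -7.96000000000000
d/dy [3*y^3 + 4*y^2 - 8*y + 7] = 9*y^2 + 8*y - 8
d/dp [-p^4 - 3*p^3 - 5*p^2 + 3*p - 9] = -4*p^3 - 9*p^2 - 10*p + 3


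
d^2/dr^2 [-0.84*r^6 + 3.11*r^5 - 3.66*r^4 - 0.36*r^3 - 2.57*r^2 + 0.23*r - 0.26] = -25.2*r^4 + 62.2*r^3 - 43.92*r^2 - 2.16*r - 5.14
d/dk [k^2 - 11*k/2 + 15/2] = 2*k - 11/2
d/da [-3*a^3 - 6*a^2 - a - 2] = -9*a^2 - 12*a - 1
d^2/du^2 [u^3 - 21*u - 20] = 6*u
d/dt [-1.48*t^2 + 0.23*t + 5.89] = 0.23 - 2.96*t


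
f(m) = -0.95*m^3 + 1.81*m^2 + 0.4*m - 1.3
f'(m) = -2.85*m^2 + 3.62*m + 0.4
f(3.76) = -24.71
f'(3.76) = -26.28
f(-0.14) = -1.32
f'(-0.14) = -0.16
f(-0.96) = 0.82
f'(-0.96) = -5.70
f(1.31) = 0.19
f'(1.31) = 0.25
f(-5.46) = 205.11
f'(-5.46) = -104.33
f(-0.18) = -1.31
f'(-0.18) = -0.34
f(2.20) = -1.78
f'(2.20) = -5.43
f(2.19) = -1.72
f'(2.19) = -5.34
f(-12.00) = 1896.14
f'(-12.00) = -453.44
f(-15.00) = 3606.20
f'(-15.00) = -695.15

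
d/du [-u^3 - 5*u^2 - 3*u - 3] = -3*u^2 - 10*u - 3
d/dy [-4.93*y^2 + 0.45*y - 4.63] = 0.45 - 9.86*y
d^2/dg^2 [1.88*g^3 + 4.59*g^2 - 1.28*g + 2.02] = 11.28*g + 9.18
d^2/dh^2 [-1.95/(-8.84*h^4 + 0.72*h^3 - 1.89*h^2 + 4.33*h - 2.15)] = ((-206.856*h^2 + 8.424*h - 7.371)*(8.84*h^4 - 0.72*h^3 + 1.89*h^2 - 4.33*h + 2.15) + 1.95*(35.36*h^3 - 2.16*h^2 + 3.78*h - 4.33)*(70.72*h^3 - 4.32*h^2 + 7.56*h - 8.66))/(8.84*h^4 - 0.72*h^3 + 1.89*h^2 - 4.33*h + 2.15)^3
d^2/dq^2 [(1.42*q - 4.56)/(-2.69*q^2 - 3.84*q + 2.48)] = (-(1.42*q - 4.56)*(5.38*q + 3.84)*(10.76*q + 7.68) + (22.9188*q - 13.6272)*(2.69*q^2 + 3.84*q - 2.48))/(2.69*q^2 + 3.84*q - 2.48)^3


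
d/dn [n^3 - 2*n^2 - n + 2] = 3*n^2 - 4*n - 1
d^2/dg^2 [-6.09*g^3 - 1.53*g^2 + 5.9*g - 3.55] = -36.54*g - 3.06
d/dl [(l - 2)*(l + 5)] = 2*l + 3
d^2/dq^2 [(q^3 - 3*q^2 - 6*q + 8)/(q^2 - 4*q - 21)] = 2*(19*q^3 + 87*q^2 + 849*q - 523)/(q^6 - 12*q^5 - 15*q^4 + 440*q^3 + 315*q^2 - 5292*q - 9261)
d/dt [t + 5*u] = 1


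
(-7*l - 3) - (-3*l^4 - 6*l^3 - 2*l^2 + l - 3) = 3*l^4 + 6*l^3 + 2*l^2 - 8*l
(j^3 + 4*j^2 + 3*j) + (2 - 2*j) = j^3 + 4*j^2 + j + 2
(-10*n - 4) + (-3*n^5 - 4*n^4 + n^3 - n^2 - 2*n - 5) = -3*n^5 - 4*n^4 + n^3 - n^2 - 12*n - 9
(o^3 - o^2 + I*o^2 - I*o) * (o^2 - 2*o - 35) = o^5 - 3*o^4 + I*o^4 - 33*o^3 - 3*I*o^3 + 35*o^2 - 33*I*o^2 + 35*I*o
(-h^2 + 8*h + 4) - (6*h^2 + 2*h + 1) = -7*h^2 + 6*h + 3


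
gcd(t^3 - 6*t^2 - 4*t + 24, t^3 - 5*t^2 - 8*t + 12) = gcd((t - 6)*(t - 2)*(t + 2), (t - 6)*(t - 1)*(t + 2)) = t^2 - 4*t - 12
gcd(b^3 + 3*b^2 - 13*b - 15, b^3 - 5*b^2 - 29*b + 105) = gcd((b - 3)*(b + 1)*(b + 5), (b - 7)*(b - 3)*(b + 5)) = b^2 + 2*b - 15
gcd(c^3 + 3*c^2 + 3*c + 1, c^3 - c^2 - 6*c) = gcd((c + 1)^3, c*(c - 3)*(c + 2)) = 1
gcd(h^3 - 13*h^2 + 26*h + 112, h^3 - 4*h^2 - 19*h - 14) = h^2 - 5*h - 14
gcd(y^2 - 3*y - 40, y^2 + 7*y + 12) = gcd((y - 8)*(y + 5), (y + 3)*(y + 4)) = 1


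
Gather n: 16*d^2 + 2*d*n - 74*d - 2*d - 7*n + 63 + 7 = 16*d^2 - 76*d + n*(2*d - 7) + 70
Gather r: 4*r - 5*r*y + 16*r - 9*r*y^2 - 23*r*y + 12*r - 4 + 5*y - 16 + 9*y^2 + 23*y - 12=r*(-9*y^2 - 28*y + 32) + 9*y^2 + 28*y - 32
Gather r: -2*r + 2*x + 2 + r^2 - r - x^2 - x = r^2 - 3*r - x^2 + x + 2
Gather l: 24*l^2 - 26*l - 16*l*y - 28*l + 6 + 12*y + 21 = 24*l^2 + l*(-16*y - 54) + 12*y + 27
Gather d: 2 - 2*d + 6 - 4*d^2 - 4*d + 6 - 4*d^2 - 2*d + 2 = -8*d^2 - 8*d + 16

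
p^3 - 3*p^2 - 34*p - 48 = (p - 8)*(p + 2)*(p + 3)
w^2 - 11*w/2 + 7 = (w - 7/2)*(w - 2)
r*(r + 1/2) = r^2 + r/2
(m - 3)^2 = m^2 - 6*m + 9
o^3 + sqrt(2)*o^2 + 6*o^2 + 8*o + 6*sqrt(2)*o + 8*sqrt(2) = (o + 2)*(o + 4)*(o + sqrt(2))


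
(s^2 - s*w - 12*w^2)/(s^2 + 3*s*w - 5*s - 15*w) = (s - 4*w)/(s - 5)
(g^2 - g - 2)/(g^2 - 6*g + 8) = (g + 1)/(g - 4)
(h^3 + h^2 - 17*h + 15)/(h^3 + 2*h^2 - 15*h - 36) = (h^3 + h^2 - 17*h + 15)/(h^3 + 2*h^2 - 15*h - 36)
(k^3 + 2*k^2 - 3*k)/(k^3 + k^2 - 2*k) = (k + 3)/(k + 2)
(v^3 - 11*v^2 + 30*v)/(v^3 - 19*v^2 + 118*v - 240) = v/(v - 8)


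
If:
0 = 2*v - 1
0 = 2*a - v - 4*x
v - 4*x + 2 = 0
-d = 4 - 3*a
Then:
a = 3/2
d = 1/2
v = 1/2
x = 5/8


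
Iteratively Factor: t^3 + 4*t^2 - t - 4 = (t + 1)*(t^2 + 3*t - 4) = (t + 1)*(t + 4)*(t - 1)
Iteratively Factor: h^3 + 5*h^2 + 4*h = (h + 4)*(h^2 + h) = h*(h + 4)*(h + 1)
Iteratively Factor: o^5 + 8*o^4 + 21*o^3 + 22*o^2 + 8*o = (o + 2)*(o^4 + 6*o^3 + 9*o^2 + 4*o) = (o + 2)*(o + 4)*(o^3 + 2*o^2 + o) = (o + 1)*(o + 2)*(o + 4)*(o^2 + o) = o*(o + 1)*(o + 2)*(o + 4)*(o + 1)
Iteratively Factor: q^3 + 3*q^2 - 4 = (q + 2)*(q^2 + q - 2) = (q + 2)^2*(q - 1)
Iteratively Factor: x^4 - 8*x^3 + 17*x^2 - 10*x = (x - 2)*(x^3 - 6*x^2 + 5*x) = (x - 5)*(x - 2)*(x^2 - x) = x*(x - 5)*(x - 2)*(x - 1)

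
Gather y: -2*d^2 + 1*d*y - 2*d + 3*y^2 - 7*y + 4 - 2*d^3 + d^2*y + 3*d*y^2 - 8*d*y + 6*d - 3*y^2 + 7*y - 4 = -2*d^3 - 2*d^2 + 3*d*y^2 + 4*d + y*(d^2 - 7*d)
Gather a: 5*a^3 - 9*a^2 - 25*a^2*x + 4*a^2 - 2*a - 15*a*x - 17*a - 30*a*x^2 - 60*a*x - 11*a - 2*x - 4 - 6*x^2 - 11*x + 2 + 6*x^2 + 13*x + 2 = 5*a^3 + a^2*(-25*x - 5) + a*(-30*x^2 - 75*x - 30)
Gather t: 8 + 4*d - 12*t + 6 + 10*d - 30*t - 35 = 14*d - 42*t - 21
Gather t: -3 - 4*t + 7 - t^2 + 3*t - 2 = -t^2 - t + 2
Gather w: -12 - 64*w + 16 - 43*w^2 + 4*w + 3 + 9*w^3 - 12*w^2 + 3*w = 9*w^3 - 55*w^2 - 57*w + 7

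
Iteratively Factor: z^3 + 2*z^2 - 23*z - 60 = (z - 5)*(z^2 + 7*z + 12) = (z - 5)*(z + 4)*(z + 3)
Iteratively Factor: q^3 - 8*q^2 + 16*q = (q - 4)*(q^2 - 4*q) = q*(q - 4)*(q - 4)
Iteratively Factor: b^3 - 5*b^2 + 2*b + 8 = (b - 2)*(b^2 - 3*b - 4) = (b - 4)*(b - 2)*(b + 1)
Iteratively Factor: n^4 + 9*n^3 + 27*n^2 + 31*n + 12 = (n + 1)*(n^3 + 8*n^2 + 19*n + 12) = (n + 1)*(n + 4)*(n^2 + 4*n + 3) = (n + 1)*(n + 3)*(n + 4)*(n + 1)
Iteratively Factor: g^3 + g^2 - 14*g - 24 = (g + 2)*(g^2 - g - 12) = (g - 4)*(g + 2)*(g + 3)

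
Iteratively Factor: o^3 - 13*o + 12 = (o - 1)*(o^2 + o - 12) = (o - 3)*(o - 1)*(o + 4)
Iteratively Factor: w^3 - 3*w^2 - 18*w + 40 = (w - 5)*(w^2 + 2*w - 8) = (w - 5)*(w - 2)*(w + 4)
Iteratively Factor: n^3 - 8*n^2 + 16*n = (n)*(n^2 - 8*n + 16) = n*(n - 4)*(n - 4)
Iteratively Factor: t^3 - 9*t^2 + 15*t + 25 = (t - 5)*(t^2 - 4*t - 5) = (t - 5)^2*(t + 1)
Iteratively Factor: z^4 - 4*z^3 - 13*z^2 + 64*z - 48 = (z - 1)*(z^3 - 3*z^2 - 16*z + 48) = (z - 4)*(z - 1)*(z^2 + z - 12) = (z - 4)*(z - 3)*(z - 1)*(z + 4)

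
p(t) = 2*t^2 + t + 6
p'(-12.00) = -47.00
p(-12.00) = 282.00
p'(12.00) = 49.00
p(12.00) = 306.00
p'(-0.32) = -0.28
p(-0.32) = 5.88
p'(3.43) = 14.72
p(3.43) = 32.96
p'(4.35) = 18.40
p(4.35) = 48.20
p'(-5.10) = -19.40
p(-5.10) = 52.92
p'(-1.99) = -6.96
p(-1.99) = 11.93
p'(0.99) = 4.96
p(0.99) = 8.95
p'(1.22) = 5.88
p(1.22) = 10.20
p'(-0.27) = -0.08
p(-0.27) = 5.88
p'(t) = 4*t + 1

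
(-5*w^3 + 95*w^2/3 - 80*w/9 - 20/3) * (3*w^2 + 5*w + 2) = -15*w^5 + 70*w^4 + 365*w^3/3 - 10*w^2/9 - 460*w/9 - 40/3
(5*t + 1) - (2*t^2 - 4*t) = -2*t^2 + 9*t + 1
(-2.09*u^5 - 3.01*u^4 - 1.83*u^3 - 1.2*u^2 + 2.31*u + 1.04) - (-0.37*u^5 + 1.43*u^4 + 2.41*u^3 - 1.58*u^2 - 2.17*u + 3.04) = -1.72*u^5 - 4.44*u^4 - 4.24*u^3 + 0.38*u^2 + 4.48*u - 2.0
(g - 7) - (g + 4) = -11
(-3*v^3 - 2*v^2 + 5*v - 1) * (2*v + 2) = -6*v^4 - 10*v^3 + 6*v^2 + 8*v - 2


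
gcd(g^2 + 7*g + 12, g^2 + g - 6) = g + 3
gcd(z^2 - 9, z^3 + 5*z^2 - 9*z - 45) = z^2 - 9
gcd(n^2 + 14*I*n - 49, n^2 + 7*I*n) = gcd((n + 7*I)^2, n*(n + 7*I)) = n + 7*I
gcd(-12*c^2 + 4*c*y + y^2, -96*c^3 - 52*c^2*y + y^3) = 6*c + y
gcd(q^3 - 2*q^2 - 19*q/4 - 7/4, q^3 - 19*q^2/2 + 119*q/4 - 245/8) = q - 7/2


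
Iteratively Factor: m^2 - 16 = (m - 4)*(m + 4)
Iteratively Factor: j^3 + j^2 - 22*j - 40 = (j + 4)*(j^2 - 3*j - 10) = (j - 5)*(j + 4)*(j + 2)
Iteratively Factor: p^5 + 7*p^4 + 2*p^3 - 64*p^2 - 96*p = (p + 2)*(p^4 + 5*p^3 - 8*p^2 - 48*p) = (p + 2)*(p + 4)*(p^3 + p^2 - 12*p) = (p + 2)*(p + 4)^2*(p^2 - 3*p) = p*(p + 2)*(p + 4)^2*(p - 3)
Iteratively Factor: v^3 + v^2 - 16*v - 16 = (v - 4)*(v^2 + 5*v + 4) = (v - 4)*(v + 1)*(v + 4)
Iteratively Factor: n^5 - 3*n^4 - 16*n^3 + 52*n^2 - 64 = (n + 1)*(n^4 - 4*n^3 - 12*n^2 + 64*n - 64) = (n - 2)*(n + 1)*(n^3 - 2*n^2 - 16*n + 32) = (n - 2)*(n + 1)*(n + 4)*(n^2 - 6*n + 8) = (n - 2)^2*(n + 1)*(n + 4)*(n - 4)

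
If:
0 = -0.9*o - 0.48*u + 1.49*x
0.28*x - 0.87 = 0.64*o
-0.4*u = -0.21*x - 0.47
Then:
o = -1.70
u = 0.76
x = -0.78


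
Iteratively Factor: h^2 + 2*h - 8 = (h + 4)*(h - 2)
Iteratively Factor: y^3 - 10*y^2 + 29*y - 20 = (y - 4)*(y^2 - 6*y + 5) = (y - 5)*(y - 4)*(y - 1)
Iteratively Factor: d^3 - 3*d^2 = (d)*(d^2 - 3*d) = d^2*(d - 3)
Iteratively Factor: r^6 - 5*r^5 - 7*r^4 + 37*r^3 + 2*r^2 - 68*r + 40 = (r - 2)*(r^5 - 3*r^4 - 13*r^3 + 11*r^2 + 24*r - 20) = (r - 2)*(r + 2)*(r^4 - 5*r^3 - 3*r^2 + 17*r - 10) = (r - 5)*(r - 2)*(r + 2)*(r^3 - 3*r + 2) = (r - 5)*(r - 2)*(r + 2)^2*(r^2 - 2*r + 1) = (r - 5)*(r - 2)*(r - 1)*(r + 2)^2*(r - 1)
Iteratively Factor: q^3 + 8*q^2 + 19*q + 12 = (q + 3)*(q^2 + 5*q + 4) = (q + 3)*(q + 4)*(q + 1)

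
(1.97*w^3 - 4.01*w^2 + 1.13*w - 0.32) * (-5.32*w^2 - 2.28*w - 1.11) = -10.4804*w^5 + 16.8416*w^4 + 0.9445*w^3 + 3.5771*w^2 - 0.5247*w + 0.3552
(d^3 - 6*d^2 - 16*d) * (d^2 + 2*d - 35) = d^5 - 4*d^4 - 63*d^3 + 178*d^2 + 560*d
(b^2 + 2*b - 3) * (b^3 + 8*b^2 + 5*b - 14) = b^5 + 10*b^4 + 18*b^3 - 28*b^2 - 43*b + 42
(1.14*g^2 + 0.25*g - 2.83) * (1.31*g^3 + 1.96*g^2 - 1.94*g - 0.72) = 1.4934*g^5 + 2.5619*g^4 - 5.4289*g^3 - 6.8526*g^2 + 5.3102*g + 2.0376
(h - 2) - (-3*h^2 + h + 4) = 3*h^2 - 6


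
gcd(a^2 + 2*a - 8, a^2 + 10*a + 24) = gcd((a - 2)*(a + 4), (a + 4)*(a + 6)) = a + 4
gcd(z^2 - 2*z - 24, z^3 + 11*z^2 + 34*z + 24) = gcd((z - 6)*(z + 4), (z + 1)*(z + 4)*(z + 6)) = z + 4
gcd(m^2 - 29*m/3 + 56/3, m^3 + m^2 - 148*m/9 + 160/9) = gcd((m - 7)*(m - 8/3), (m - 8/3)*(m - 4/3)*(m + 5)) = m - 8/3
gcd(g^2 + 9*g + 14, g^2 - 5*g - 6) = 1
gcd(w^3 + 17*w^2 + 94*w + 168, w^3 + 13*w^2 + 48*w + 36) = w + 6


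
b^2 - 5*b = b*(b - 5)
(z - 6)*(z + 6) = z^2 - 36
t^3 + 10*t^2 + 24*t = t*(t + 4)*(t + 6)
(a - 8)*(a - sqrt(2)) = a^2 - 8*a - sqrt(2)*a + 8*sqrt(2)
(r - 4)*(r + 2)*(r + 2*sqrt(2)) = r^3 - 2*r^2 + 2*sqrt(2)*r^2 - 8*r - 4*sqrt(2)*r - 16*sqrt(2)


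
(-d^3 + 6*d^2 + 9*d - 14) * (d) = -d^4 + 6*d^3 + 9*d^2 - 14*d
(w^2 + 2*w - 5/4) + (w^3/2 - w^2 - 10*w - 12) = w^3/2 - 8*w - 53/4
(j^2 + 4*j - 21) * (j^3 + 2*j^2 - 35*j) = j^5 + 6*j^4 - 48*j^3 - 182*j^2 + 735*j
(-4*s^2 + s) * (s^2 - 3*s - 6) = -4*s^4 + 13*s^3 + 21*s^2 - 6*s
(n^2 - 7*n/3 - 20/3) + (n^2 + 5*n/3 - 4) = 2*n^2 - 2*n/3 - 32/3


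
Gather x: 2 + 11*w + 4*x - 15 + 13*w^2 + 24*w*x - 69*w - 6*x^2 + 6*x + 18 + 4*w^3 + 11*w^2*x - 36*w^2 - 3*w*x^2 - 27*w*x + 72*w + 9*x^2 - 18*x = 4*w^3 - 23*w^2 + 14*w + x^2*(3 - 3*w) + x*(11*w^2 - 3*w - 8) + 5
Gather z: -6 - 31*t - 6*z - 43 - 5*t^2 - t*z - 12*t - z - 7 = -5*t^2 - 43*t + z*(-t - 7) - 56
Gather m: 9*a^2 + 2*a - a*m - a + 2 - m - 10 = 9*a^2 + a + m*(-a - 1) - 8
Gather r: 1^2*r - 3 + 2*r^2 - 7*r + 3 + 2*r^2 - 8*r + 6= 4*r^2 - 14*r + 6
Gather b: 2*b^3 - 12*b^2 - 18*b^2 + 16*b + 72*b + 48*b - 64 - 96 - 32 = 2*b^3 - 30*b^2 + 136*b - 192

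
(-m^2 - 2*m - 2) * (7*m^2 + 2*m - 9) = -7*m^4 - 16*m^3 - 9*m^2 + 14*m + 18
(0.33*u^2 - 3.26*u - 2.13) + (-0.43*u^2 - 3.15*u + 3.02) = -0.1*u^2 - 6.41*u + 0.89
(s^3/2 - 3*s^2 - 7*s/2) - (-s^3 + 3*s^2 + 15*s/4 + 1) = 3*s^3/2 - 6*s^2 - 29*s/4 - 1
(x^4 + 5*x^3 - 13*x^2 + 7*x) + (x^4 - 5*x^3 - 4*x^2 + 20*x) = 2*x^4 - 17*x^2 + 27*x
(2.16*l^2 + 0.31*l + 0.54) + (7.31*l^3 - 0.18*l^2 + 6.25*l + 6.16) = 7.31*l^3 + 1.98*l^2 + 6.56*l + 6.7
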